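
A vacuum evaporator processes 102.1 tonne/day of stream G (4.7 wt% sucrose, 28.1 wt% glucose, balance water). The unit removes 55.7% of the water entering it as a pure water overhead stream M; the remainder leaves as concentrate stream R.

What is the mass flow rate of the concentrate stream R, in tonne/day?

water entering = 102.1×0.672 = 68.611 tonne/day; overhead removed = 0.557×68.611 = 38.216 tonne/day.
Concentrate = 102.1 − 38.216 = 63.884 tonne/day.

63.88 tonne/day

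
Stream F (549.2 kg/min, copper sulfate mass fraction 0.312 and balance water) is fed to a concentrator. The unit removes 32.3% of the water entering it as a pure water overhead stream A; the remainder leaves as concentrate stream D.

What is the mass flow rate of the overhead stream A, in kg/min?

water entering = 549.2×0.688 = 377.85 kg/min; overhead removed = 0.323×377.85 = 122.05 kg/min.

122 kg/min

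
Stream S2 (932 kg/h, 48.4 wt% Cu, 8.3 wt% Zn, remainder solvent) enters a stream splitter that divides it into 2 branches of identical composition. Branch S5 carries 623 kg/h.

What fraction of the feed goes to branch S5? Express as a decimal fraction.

Fraction to S5 = 623/932 = 0.6685.

0.668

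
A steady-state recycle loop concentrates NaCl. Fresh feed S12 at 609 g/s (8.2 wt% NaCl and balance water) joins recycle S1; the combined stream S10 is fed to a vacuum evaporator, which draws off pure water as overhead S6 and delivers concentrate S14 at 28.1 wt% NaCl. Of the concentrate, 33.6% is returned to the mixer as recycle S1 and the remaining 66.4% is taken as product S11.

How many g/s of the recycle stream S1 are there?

89.93 g/s

Overall NaCl balance (none leaves overhead): NaCl in fresh feed = NaCl in product, i.e. 609×0.082 = (1−0.336)·S14·0.281.
S14 = 49.938/(0.281×0.664) = 267.64 g/s.
Recycle S1 = 0.336×267.64 = 89.928 g/s.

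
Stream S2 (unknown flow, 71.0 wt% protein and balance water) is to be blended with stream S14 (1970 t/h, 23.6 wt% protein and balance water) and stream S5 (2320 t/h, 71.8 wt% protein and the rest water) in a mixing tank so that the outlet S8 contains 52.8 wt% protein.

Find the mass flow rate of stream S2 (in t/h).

Let S2 be the unknown flow. Total out = 4290 + S2.
protein balance: 2130.7 + 0.710·S2 = 0.528·(4290 + S2)
(0.710 − 0.528)·S2 = 0.528×4290 − 2130.7 = 134.44
S2 = 134.44 / 0.182 = 738.68 t/h

738.7 t/h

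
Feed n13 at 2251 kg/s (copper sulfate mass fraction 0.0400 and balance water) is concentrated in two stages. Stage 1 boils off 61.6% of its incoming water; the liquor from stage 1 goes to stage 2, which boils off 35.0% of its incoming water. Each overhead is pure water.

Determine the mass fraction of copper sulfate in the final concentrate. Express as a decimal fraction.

0.1431

water in feed = 2251×0.960 = 2161 kg/s.
After stage 1: water left = (1−0.616)×2161 = 829.81; stream total = 919.85 kg/s.
After stage 2: water left = (1−0.350)×829.81 = 539.38; final concentrate = 629.42 kg/s.
copper sulfate fraction = 90.04/629.42 = 0.1431.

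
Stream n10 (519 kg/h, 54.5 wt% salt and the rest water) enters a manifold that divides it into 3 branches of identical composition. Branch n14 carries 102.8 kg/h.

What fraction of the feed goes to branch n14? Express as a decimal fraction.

Fraction to n14 = 102.8/519 = 0.1981.

0.198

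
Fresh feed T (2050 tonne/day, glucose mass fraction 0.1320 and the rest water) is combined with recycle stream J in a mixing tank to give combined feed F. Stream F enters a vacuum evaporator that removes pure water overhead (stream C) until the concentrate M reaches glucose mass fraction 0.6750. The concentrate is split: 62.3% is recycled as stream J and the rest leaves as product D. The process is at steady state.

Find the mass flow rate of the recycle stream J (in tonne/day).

Overall glucose balance (none leaves overhead): glucose in fresh feed = glucose in product, i.e. 2050×0.132 = (1−0.623)·M·0.675.
M = 270.6/(0.675×0.377) = 1063.4 tonne/day.
Recycle J = 0.623×1063.4 = 662.48 tonne/day.

662.5 tonne/day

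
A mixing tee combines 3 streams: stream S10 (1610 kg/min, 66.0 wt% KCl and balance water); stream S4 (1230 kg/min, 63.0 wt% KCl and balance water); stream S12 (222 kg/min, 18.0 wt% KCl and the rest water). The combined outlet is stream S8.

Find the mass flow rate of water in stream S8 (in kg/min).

water out = water in = 1610×0.340 + 1230×0.370 + 222×0.820 = 1184.5 kg/min.

1185 kg/min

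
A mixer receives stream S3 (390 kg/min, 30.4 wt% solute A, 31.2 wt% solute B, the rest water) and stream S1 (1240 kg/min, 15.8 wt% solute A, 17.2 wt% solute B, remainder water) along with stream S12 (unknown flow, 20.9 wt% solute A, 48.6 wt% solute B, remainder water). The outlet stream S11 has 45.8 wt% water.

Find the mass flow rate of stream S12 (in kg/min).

Let S12 be the unknown flow. Total out = 1630 + S12.
water balance: 980.56 + 0.305·S12 = 0.458·(1630 + S12)
(0.305 − 0.458)·S12 = 0.458×1630 − 980.56 = -234.02
S12 = -234.02 / -0.153 = 1529.5 kg/min

1530 kg/min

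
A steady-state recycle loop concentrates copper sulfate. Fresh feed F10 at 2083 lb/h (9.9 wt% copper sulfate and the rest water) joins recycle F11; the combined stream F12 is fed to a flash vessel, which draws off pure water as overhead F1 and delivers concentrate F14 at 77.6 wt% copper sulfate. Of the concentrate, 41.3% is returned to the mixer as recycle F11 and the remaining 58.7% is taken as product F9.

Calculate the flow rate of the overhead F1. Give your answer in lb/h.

Overall copper sulfate balance (none leaves overhead): copper sulfate in fresh feed = copper sulfate in product, i.e. 2083×0.099 = (1−0.413)·F14·0.776.
F14 = 206.22/(0.776×0.587) = 452.71 lb/h.
Recycle F11 = 0.413×452.71 = 186.97 lb/h.
Combined feed F12 = 2083 + 186.97 = 2270 lb/h.
Overhead F1 = F12 − F14 = 2270 − 452.71 = 1817.3 lb/h.

1817 lb/h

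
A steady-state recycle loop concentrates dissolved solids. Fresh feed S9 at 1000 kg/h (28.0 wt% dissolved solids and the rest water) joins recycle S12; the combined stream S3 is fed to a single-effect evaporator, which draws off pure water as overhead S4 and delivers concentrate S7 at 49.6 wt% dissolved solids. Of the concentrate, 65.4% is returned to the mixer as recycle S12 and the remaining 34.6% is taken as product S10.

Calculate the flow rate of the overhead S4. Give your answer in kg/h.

435.5 kg/h

Overall dissolved solids balance (none leaves overhead): dissolved solids in fresh feed = dissolved solids in product, i.e. 1000×0.280 = (1−0.654)·S7·0.496.
S7 = 280/(0.496×0.346) = 1631.5 kg/h.
Recycle S12 = 0.654×1631.5 = 1067 kg/h.
Combined feed S3 = 1000 + 1067 = 2067 kg/h.
Overhead S4 = S3 − S7 = 2067 − 1631.5 = 435.48 kg/h.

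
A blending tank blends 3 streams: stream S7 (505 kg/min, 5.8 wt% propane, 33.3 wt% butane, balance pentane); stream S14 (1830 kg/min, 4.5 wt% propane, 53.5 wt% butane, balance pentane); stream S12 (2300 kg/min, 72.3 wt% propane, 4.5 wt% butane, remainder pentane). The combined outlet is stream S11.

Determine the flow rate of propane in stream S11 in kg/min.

1775 kg/min

propane out = propane in = 505×0.058 + 1830×0.045 + 2300×0.723 = 1774.5 kg/min.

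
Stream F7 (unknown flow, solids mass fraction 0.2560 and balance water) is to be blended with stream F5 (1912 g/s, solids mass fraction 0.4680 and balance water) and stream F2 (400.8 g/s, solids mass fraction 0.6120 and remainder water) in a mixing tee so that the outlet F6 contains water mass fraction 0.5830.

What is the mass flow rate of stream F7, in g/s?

1091 g/s

Let F7 be the unknown flow. Total out = 2312.8 + F7.
water balance: 1172.7 + 0.744·F7 = 0.583·(2312.8 + F7)
(0.744 − 0.583)·F7 = 0.583×2312.8 − 1172.7 = 175.67
F7 = 175.67 / 0.161 = 1091.1 g/s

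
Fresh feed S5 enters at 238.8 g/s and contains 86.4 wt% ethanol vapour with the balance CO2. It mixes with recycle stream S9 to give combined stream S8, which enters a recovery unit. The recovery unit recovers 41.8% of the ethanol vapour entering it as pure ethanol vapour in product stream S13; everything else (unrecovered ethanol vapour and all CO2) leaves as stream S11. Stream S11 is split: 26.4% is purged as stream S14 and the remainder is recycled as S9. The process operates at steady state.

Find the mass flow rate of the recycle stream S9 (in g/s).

245.1 g/s

CO2 enters only via S5 and leaves only via the purge: 238.8×0.136 = 0.264×(CO2 in S11), and the recovery unit passes all CO2, so CO2 in S8 = CO2 in S11 = 123.02 g/s.
ethanol vapour in S8: m_A = 238.8×0.864 + (1−0.264)·(1−0.418)·m_A, so m_A = 206.32/0.5716 = 360.93 g/s.
S11 = (1−0.418)×360.93 + 123.02 = 333.08 g/s.
Recycle S9 = (1−0.264)×333.08 = 245.15 g/s.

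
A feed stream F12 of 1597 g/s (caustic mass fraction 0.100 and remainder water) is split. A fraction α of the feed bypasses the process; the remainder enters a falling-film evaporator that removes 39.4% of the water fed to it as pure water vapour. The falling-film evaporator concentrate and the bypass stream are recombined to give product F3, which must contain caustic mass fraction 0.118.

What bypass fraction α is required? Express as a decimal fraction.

All 1597×0.100 = 159.7 g/s of caustic reaches F3, so F3 = 159.7/0.118 = 1353.4 g/s and vapour = 243.61 g/s.
The evaporator receives (1−α)·1597 of feed at 0.900 water and removes 0.394 of that water:
0.394×0.900×(1−α)×1597 = 243.61
(1−α) = 243.61/566.3 = 0.4302;  α = 0.5698.

0.570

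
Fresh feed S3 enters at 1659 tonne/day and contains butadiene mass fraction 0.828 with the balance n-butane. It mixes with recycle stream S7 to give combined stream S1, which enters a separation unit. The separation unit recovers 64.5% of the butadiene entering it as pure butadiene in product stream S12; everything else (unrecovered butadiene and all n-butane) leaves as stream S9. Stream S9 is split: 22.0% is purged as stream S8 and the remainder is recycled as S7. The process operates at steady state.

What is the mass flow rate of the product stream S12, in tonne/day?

1225 tonne/day

butadiene in S1: m_A = 1659×0.828 + (1−0.220)·(1−0.645)·m_A, so m_A = 1373.7/0.7231 = 1899.7 tonne/day.
Product S12 = 0.645×1899.7 = 1225.3 tonne/day.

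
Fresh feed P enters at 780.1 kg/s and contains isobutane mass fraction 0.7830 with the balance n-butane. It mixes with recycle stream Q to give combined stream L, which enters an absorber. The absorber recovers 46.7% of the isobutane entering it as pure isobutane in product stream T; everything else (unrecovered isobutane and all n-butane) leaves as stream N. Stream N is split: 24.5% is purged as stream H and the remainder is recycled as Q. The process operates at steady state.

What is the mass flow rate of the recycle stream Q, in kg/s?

933 kg/s

n-butane enters only via P and leaves only via the purge: 780.1×0.217 = 0.245×(n-butane in N), and the absorber passes all n-butane, so n-butane in L = n-butane in N = 690.95 kg/s.
isobutane in L: m_A = 780.1×0.783 + (1−0.245)·(1−0.467)·m_A, so m_A = 610.82/0.5976 = 1022.1 kg/s.
N = (1−0.467)×1022.1 + 690.95 = 1235.7 kg/s.
Recycle Q = (1−0.245)×1235.7 = 932.99 kg/s.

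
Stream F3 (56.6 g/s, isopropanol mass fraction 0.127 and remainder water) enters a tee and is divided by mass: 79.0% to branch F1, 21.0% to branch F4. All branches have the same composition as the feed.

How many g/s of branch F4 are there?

Branch F4 flow = 0.210×56.6 = 11.886 g/s.

11.89 g/s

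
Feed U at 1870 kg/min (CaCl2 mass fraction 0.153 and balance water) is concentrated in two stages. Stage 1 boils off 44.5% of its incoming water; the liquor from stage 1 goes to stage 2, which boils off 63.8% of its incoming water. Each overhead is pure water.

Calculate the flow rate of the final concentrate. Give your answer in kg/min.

water in feed = 1870×0.847 = 1583.9 kg/min.
After stage 1: water left = (1−0.445)×1583.9 = 879.06; stream total = 1165.2 kg/min.
After stage 2: water left = (1−0.638)×879.06 = 318.22; final concentrate = 604.33 kg/min.

604.3 kg/min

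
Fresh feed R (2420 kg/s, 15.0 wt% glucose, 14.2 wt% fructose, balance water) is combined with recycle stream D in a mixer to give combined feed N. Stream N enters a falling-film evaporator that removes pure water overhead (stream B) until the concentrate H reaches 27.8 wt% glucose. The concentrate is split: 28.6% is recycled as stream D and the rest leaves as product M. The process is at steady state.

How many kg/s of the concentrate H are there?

Overall glucose balance (none leaves overhead): glucose in fresh feed = glucose in product, i.e. 2420×0.150 = (1−0.286)·H·0.278.
H = 363/(0.278×0.714) = 1828.8 kg/s.

1829 kg/s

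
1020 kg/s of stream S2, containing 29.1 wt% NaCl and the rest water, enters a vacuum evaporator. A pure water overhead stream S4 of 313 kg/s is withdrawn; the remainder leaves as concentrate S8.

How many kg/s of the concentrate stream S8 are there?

707 kg/s

Concentrate = 1020 − 313 = 707 kg/s.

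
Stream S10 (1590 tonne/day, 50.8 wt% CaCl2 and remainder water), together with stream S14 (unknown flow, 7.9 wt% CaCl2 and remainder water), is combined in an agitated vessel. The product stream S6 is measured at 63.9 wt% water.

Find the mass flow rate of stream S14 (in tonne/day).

Let S14 be the unknown flow. Total out = 1590 + S14.
water balance: 782.28 + 0.921·S14 = 0.639·(1590 + S14)
(0.921 − 0.639)·S14 = 0.639×1590 − 782.28 = 233.73
S14 = 233.73 / 0.282 = 828.83 tonne/day

828.8 tonne/day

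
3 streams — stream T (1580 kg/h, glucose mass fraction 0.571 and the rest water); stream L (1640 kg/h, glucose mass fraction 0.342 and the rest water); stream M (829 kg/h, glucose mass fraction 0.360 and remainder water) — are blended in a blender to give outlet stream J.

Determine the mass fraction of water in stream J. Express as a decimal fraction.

Total flow out = 1580 + 1640 + 829 = 4049 kg/h.
water in = 1580×0.429 + 1640×0.658 + 829×0.640 = 2287.5 kg/h.
water mass fraction in J = 2287.5/4049 = 0.565.

0.565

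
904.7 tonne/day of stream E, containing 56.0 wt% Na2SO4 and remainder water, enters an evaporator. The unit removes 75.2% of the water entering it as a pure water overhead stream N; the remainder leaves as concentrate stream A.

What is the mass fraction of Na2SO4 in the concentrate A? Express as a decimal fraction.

Na2SO4 is not removed: 904.7×0.560 = 506.63 tonne/day of Na2SO4 enters A.
water entering = 904.7×0.440 = 398.07 tonne/day; overhead removed = 0.752×398.07 = 299.35 tonne/day.
Concentrate = 904.7 − 299.35 = 605.35 tonne/day.
Mass fraction = 506.63/605.35 = 0.837.

0.837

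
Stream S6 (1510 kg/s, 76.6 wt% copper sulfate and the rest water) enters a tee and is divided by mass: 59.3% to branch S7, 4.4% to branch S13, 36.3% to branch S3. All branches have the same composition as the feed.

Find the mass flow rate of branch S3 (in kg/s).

Branch S3 flow = 0.363×1510 = 548.13 kg/s.

548.1 kg/s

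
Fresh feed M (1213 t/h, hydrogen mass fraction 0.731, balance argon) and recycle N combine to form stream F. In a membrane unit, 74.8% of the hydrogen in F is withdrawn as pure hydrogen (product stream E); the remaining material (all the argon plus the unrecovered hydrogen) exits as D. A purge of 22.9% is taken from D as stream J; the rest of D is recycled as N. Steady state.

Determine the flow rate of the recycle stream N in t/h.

argon enters only via M and leaves only via the purge: 1213×0.269 = 0.229×(argon in D), and the membrane unit passes all argon, so argon in F = argon in D = 1424.9 t/h.
hydrogen in F: m_A = 1213×0.731 + (1−0.229)·(1−0.748)·m_A, so m_A = 886.7/0.8057 = 1100.5 t/h.
D = (1−0.748)×1100.5 + 1424.9 = 1702.2 t/h.
Recycle N = (1−0.229)×1702.2 = 1312.4 t/h.

1312 t/h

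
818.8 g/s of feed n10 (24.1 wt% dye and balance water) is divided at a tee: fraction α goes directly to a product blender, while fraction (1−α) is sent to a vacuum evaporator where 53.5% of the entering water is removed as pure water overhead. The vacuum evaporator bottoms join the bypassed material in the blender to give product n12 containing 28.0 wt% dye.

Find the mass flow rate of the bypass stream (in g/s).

537.9 g/s

All 818.8×0.241 = 197.33 g/s of dye reaches n12, so n12 = 197.33/0.280 = 704.75 g/s and vapour = 114.05 g/s.
The evaporator receives (1−α)·818.8 of feed at 0.759 water and removes 0.535 of that water:
0.535×0.759×(1−α)×818.8 = 114.05
(1−α) = 114.05/332.49 = 0.3430;  α = 0.6570.
Bypass flow = 0.6570×818.8 = 537.94 g/s.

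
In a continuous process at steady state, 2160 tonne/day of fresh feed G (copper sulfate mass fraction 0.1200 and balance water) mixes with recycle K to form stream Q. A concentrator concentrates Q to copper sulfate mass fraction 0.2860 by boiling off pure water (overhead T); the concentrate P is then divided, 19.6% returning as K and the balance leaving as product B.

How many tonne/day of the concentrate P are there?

1127 tonne/day

Overall copper sulfate balance (none leaves overhead): copper sulfate in fresh feed = copper sulfate in product, i.e. 2160×0.120 = (1−0.196)·P·0.286.
P = 259.2/(0.286×0.804) = 1127.2 tonne/day.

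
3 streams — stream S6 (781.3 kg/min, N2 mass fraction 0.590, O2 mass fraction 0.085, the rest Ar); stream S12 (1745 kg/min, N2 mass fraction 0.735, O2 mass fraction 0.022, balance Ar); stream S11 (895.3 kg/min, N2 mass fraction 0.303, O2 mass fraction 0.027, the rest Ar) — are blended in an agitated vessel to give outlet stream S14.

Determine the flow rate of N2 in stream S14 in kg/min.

N2 out = N2 in = 781.3×0.590 + 1745×0.735 + 895.3×0.303 = 2014.8 kg/min.

2015 kg/min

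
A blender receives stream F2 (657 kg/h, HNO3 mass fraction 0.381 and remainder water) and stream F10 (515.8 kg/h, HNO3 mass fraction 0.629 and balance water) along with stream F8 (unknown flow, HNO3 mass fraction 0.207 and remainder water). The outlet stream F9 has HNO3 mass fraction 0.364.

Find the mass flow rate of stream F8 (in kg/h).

Let F8 be the unknown flow. Total out = 1172.8 + F8.
HNO3 balance: 574.76 + 0.207·F8 = 0.364·(1172.8 + F8)
(0.207 − 0.364)·F8 = 0.364×1172.8 − 574.76 = -147.86
F8 = -147.86 / -0.157 = 941.76 kg/h

941.8 kg/h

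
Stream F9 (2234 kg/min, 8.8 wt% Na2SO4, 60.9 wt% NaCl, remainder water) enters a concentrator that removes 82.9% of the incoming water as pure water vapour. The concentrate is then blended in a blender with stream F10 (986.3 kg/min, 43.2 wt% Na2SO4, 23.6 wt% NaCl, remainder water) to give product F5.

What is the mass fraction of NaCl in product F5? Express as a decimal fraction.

0.5992

Vapour removed = 0.829×0.303×2234 = 561.15 kg/min; concentrate = 1672.8 kg/min.
NaCl reaching the mixer = 1360.5 (from concentrate) + 986.3×0.236 = 1593.3 kg/min.
Product flow = 1672.8 + 986.3 = 2659.1 kg/min; NaCl fraction = 0.5992.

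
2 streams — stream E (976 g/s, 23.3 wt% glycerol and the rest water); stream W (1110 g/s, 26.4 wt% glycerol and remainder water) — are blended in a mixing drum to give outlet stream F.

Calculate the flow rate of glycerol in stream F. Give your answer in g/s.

520.4 g/s

glycerol out = glycerol in = 976×0.233 + 1110×0.264 = 520.45 g/s.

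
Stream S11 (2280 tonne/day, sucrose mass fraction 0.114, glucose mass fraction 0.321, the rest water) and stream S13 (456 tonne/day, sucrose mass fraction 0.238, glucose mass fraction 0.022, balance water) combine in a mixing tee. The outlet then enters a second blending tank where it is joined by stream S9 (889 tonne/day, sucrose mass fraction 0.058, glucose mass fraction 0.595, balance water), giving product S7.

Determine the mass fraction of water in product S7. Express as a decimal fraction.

Overall, product flow = 3625 tonne/day.
water in = 2280×0.565 + 456×0.740 + 889×0.347 = 1934.1 tonne/day.
water fraction in S7 = 0.534.

0.534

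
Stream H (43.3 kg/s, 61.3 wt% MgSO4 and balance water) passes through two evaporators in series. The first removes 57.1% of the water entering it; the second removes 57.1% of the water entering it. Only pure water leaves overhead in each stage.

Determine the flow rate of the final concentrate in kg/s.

29.63 kg/s

water in feed = 43.3×0.387 = 16.757 kg/s.
After stage 1: water left = (1−0.571)×16.757 = 7.1888; stream total = 33.732 kg/s.
After stage 2: water left = (1−0.571)×7.1888 = 3.084; final concentrate = 29.627 kg/s.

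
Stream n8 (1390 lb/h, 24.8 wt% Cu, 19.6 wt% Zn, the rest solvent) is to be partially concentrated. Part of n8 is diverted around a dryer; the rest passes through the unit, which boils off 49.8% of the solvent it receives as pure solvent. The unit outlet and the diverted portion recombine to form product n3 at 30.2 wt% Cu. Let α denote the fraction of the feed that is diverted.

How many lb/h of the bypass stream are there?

All 1390×0.248 = 344.72 lb/h of Cu reaches n3, so n3 = 344.72/0.302 = 1141.5 lb/h and vapour = 248.54 lb/h.
The evaporator receives (1−α)·1390 of feed at 0.556 solvent and removes 0.498 of that solvent:
0.498×0.556×(1−α)×1390 = 248.54
(1−α) = 248.54/384.87 = 0.6458;  α = 0.3542.
Bypass flow = 0.3542×1390 = 492.37 lb/h.

492.4 lb/h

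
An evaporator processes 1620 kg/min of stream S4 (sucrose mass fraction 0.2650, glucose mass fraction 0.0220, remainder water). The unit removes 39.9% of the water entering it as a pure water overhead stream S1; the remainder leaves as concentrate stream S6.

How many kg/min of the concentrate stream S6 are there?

water entering = 1620×0.713 = 1155.1 kg/min; overhead removed = 0.399×1155.1 = 460.87 kg/min.
Concentrate = 1620 − 460.87 = 1159.1 kg/min.

1159 kg/min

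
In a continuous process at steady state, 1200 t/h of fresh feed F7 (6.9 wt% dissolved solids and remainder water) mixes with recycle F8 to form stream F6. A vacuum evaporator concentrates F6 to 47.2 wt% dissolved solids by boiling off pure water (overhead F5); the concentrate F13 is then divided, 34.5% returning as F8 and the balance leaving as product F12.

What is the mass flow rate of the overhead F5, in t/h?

Overall dissolved solids balance (none leaves overhead): dissolved solids in fresh feed = dissolved solids in product, i.e. 1200×0.069 = (1−0.345)·F13·0.472.
F13 = 82.8/(0.472×0.655) = 267.82 t/h.
Recycle F8 = 0.345×267.82 = 92.399 t/h.
Combined feed F6 = 1200 + 92.399 = 1292.4 t/h.
Overhead F5 = F6 − F13 = 1292.4 − 267.82 = 1024.6 t/h.

1025 t/h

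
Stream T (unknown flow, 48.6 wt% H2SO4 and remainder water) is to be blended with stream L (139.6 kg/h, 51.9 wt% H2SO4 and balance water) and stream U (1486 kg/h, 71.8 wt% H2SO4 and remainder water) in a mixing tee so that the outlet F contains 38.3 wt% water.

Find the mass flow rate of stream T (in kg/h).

1041 kg/h

Let T be the unknown flow. Total out = 1625.6 + T.
water balance: 486.2 + 0.514·T = 0.383·(1625.6 + T)
(0.514 − 0.383)·T = 0.383×1625.6 − 486.2 = 136.41
T = 136.41 / 0.131 = 1041.3 kg/h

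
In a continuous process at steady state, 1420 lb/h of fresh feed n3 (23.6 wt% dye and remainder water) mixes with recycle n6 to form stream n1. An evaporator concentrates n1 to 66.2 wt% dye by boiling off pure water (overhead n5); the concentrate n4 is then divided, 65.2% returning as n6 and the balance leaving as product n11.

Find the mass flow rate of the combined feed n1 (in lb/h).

Overall dye balance (none leaves overhead): dye in fresh feed = dye in product, i.e. 1420×0.236 = (1−0.652)·n4·0.662.
n4 = 335.12/(0.662×0.348) = 1454.7 lb/h.
Recycle n6 = 0.652×1454.7 = 948.44 lb/h.
Combined feed n1 = 1420 + 948.44 = 2368.4 lb/h.

2368 lb/h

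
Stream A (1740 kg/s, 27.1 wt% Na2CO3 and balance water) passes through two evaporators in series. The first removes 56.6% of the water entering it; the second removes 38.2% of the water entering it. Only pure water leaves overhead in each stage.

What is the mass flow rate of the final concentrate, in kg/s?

water in feed = 1740×0.729 = 1268.5 kg/s.
After stage 1: water left = (1−0.566)×1268.5 = 550.51; stream total = 1022.1 kg/s.
After stage 2: water left = (1−0.382)×550.51 = 340.22; final concentrate = 811.76 kg/s.

811.8 kg/s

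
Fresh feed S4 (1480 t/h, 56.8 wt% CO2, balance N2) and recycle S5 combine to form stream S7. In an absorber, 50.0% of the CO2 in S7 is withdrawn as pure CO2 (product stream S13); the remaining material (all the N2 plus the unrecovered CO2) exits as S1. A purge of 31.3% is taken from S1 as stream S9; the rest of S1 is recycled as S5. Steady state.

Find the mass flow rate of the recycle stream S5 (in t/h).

1843 t/h

N2 enters only via S4 and leaves only via the purge: 1480×0.432 = 0.313×(N2 in S1), and the absorber passes all N2, so N2 in S7 = N2 in S1 = 2042.7 t/h.
CO2 in S7: m_A = 1480×0.568 + (1−0.313)·(1−0.500)·m_A, so m_A = 840.64/0.6565 = 1280.5 t/h.
S1 = (1−0.500)×1280.5 + 2042.7 = 2682.9 t/h.
Recycle S5 = (1−0.313)×2682.9 = 1843.2 t/h.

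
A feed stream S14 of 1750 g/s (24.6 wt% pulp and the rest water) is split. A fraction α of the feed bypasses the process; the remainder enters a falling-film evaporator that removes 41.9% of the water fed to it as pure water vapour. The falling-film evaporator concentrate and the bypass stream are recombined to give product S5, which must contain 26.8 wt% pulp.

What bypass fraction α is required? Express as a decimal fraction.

All 1750×0.246 = 430.5 g/s of pulp reaches S5, so S5 = 430.5/0.268 = 1606.3 g/s and vapour = 143.66 g/s.
The evaporator receives (1−α)·1750 of feed at 0.754 water and removes 0.419 of that water:
0.419×0.754×(1−α)×1750 = 143.66
(1−α) = 143.66/552.87 = 0.2598;  α = 0.7402.

0.740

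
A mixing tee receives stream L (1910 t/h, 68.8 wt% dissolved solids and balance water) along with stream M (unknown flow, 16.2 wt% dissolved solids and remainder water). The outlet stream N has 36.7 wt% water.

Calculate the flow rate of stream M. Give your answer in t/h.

223 t/h

Let M be the unknown flow. Total out = 1910 + M.
water balance: 595.92 + 0.838·M = 0.367·(1910 + M)
(0.838 − 0.367)·M = 0.367×1910 − 595.92 = 105.05
M = 105.05 / 0.471 = 223.04 t/h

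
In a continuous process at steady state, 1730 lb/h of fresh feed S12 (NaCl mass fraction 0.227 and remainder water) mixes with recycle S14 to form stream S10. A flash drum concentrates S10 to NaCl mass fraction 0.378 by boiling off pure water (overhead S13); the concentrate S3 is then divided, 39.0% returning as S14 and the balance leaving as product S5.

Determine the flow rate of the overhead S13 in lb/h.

691.1 lb/h

Overall NaCl balance (none leaves overhead): NaCl in fresh feed = NaCl in product, i.e. 1730×0.227 = (1−0.390)·S3·0.378.
S3 = 392.71/(0.378×0.610) = 1703.1 lb/h.
Recycle S14 = 0.390×1703.1 = 664.22 lb/h.
Combined feed S10 = 1730 + 664.22 = 2394.2 lb/h.
Overhead S13 = S10 − S3 = 2394.2 − 1703.1 = 691.08 lb/h.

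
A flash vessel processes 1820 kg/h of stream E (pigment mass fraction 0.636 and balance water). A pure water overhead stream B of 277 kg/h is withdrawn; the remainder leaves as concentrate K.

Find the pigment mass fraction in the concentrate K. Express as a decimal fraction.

pigment is not removed: 1820×0.636 = 1157.5 kg/h of pigment enters K.
Concentrate = 1820 − 277 = 1543 kg/h.
Mass fraction = 1157.5/1543 = 0.750.

0.750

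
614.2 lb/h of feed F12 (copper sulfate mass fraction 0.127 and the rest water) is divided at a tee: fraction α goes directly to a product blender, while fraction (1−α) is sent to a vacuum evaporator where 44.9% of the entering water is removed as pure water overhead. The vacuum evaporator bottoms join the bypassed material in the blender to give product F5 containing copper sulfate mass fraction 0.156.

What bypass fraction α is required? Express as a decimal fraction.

All 614.2×0.127 = 78.003 lb/h of copper sulfate reaches F5, so F5 = 78.003/0.156 = 500.02 lb/h and vapour = 114.18 lb/h.
The evaporator receives (1−α)·614.2 of feed at 0.873 water and removes 0.449 of that water:
0.449×0.873×(1−α)×614.2 = 114.18
(1−α) = 114.18/240.75 = 0.4743;  α = 0.5257.

0.526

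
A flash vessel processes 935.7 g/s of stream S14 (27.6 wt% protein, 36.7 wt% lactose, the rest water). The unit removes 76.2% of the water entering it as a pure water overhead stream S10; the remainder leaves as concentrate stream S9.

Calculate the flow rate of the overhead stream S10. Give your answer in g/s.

254.5 g/s

water entering = 935.7×0.357 = 334.04 g/s; overhead removed = 0.762×334.04 = 254.54 g/s.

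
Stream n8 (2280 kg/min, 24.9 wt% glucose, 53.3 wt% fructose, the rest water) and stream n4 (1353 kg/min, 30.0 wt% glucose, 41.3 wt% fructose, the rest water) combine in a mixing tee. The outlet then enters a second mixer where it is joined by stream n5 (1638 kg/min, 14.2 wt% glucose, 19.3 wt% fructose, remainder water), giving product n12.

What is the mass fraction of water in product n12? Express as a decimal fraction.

Overall, product flow = 5271 kg/min.
water in = 2280×0.218 + 1353×0.287 + 1638×0.665 = 1974.6 kg/min.
water fraction in n12 = 0.3746.

0.3746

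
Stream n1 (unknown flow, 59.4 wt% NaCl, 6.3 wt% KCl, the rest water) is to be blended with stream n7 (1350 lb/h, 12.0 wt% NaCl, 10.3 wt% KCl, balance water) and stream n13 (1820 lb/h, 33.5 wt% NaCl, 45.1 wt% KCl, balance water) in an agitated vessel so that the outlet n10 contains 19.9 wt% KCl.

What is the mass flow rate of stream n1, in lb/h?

2419 lb/h

Let n1 be the unknown flow. Total out = 3170 + n1.
KCl balance: 959.87 + 0.063·n1 = 0.199·(3170 + n1)
(0.063 − 0.199)·n1 = 0.199×3170 − 959.87 = -329.04
n1 = -329.04 / -0.136 = 2419.4 lb/h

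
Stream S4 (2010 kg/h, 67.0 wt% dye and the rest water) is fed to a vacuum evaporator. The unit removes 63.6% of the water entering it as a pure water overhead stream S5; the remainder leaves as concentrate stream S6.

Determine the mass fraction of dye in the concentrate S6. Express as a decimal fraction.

dye is not removed: 2010×0.670 = 1346.7 kg/h of dye enters S6.
water entering = 2010×0.330 = 663.3 kg/h; overhead removed = 0.636×663.3 = 421.86 kg/h.
Concentrate = 2010 − 421.86 = 1588.1 kg/h.
Mass fraction = 1346.7/1588.1 = 0.848.

0.848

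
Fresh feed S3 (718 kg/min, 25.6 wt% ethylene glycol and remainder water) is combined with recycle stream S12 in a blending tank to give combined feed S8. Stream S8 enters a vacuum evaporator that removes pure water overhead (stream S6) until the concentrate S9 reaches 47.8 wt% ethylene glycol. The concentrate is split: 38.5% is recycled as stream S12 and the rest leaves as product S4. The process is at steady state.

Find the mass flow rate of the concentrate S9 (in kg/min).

625.3 kg/min

Overall ethylene glycol balance (none leaves overhead): ethylene glycol in fresh feed = ethylene glycol in product, i.e. 718×0.256 = (1−0.385)·S9·0.478.
S9 = 183.81/(0.478×0.615) = 625.26 kg/min.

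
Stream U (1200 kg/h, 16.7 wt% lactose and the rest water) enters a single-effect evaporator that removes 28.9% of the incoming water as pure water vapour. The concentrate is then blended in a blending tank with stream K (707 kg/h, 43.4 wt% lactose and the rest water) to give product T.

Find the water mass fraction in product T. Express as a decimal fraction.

0.687

Vapour removed = 0.289×0.833×1200 = 288.88 kg/h; concentrate = 911.12 kg/h.
water reaching the mixer = 710.72 (from concentrate) + 707×0.566 = 1110.9 kg/h.
Product flow = 911.12 + 707 = 1618.1 kg/h; water fraction = 0.687.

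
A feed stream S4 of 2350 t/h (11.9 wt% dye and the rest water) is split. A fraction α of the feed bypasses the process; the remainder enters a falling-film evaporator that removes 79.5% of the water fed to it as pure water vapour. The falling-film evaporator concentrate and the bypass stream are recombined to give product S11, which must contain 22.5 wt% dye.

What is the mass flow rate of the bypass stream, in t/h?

769.3 t/h

All 2350×0.119 = 279.65 t/h of dye reaches S11, so S11 = 279.65/0.225 = 1242.9 t/h and vapour = 1107.1 t/h.
The evaporator receives (1−α)·2350 of feed at 0.881 water and removes 0.795 of that water:
0.795×0.881×(1−α)×2350 = 1107.1
(1−α) = 1107.1/1645.9 = 0.6726;  α = 0.3274.
Bypass flow = 0.3274×2350 = 769.3 t/h.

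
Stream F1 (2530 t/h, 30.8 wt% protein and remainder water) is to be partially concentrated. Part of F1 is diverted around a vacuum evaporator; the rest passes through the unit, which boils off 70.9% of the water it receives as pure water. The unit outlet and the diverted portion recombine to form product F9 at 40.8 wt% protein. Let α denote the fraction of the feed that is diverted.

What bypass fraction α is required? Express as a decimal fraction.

All 2530×0.308 = 779.24 t/h of protein reaches F9, so F9 = 779.24/0.408 = 1909.9 t/h and vapour = 620.1 t/h.
The evaporator receives (1−α)·2530 of feed at 0.692 water and removes 0.709 of that water:
0.709×0.692×(1−α)×2530 = 620.1
(1−α) = 620.1/1241.3 = 0.4996;  α = 0.5004.

0.500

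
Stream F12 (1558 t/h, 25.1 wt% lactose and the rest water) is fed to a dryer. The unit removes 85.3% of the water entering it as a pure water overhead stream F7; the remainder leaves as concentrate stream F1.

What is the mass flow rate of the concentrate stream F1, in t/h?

water entering = 1558×0.749 = 1166.9 t/h; overhead removed = 0.853×1166.9 = 995.4 t/h.
Concentrate = 1558 − 995.4 = 562.6 t/h.

562.6 t/h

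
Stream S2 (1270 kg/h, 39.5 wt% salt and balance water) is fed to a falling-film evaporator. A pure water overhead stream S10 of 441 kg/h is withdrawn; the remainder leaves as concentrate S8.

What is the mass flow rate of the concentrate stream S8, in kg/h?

Concentrate = 1270 − 441 = 829 kg/h.

829 kg/h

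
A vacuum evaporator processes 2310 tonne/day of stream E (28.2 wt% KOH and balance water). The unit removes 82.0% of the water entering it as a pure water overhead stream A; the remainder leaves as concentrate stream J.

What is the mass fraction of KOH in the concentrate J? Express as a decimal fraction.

KOH is not removed: 2310×0.282 = 651.42 tonne/day of KOH enters J.
water entering = 2310×0.718 = 1658.6 tonne/day; overhead removed = 0.820×1658.6 = 1360 tonne/day.
Concentrate = 2310 − 1360 = 949.96 tonne/day.
Mass fraction = 651.42/949.96 = 0.686.

0.686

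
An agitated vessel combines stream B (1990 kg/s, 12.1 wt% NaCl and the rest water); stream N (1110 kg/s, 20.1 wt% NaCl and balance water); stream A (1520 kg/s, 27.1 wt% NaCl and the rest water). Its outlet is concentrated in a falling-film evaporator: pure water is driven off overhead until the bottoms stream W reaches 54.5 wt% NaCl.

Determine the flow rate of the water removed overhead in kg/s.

3013 kg/s

NaCl entering = 1990×0.121 + 1110×0.201 + 1520×0.271 = 875.82 kg/s.
All NaCl reports to W, so W = 875.82/0.545 = 1607 kg/s.
Total feed = 4620 kg/s; overhead = 4620 − 1607 = 3013 kg/s.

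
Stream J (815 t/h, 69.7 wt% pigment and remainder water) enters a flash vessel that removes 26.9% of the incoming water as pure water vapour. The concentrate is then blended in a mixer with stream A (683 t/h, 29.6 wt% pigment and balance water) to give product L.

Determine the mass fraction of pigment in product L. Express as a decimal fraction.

Vapour removed = 0.269×0.303×815 = 66.428 t/h; concentrate = 748.57 t/h.
pigment reaching the mixer = 568.05 (from concentrate) + 683×0.296 = 770.22 t/h.
Product flow = 748.57 + 683 = 1431.6 t/h; pigment fraction = 0.5380.

0.5380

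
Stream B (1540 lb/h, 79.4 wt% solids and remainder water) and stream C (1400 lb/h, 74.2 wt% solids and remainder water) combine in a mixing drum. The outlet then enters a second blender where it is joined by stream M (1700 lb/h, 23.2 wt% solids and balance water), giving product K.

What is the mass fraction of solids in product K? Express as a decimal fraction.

0.572

Overall, product flow = 4640 lb/h.
solids in = 1540×0.794 + 1400×0.742 + 1700×0.232 = 2656 lb/h.
solids fraction in K = 0.572.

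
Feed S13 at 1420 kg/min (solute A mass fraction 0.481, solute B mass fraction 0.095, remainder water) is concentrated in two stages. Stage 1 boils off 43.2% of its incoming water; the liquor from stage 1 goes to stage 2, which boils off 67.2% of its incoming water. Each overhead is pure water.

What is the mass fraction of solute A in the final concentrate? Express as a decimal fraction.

0.734

water in feed = 1420×0.424 = 602.08 kg/min.
After stage 1: water left = (1−0.432)×602.08 = 341.98; stream total = 1159.9 kg/min.
After stage 2: water left = (1−0.672)×341.98 = 112.17; final concentrate = 930.09 kg/min.
solute A fraction = 683.02/930.09 = 0.734.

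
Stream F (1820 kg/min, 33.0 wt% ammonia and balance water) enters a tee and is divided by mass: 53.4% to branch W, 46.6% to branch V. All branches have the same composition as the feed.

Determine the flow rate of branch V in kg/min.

Branch V flow = 0.466×1820 = 848.12 kg/min.

848.1 kg/min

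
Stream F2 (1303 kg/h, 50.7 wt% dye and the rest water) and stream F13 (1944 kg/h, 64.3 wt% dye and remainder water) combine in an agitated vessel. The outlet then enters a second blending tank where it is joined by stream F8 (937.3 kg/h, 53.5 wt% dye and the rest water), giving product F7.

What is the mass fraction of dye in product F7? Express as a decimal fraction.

0.576

Overall, product flow = 4184.3 kg/h.
dye in = 1303×0.507 + 1944×0.643 + 937.3×0.535 = 2412.1 kg/h.
dye fraction in F7 = 0.576.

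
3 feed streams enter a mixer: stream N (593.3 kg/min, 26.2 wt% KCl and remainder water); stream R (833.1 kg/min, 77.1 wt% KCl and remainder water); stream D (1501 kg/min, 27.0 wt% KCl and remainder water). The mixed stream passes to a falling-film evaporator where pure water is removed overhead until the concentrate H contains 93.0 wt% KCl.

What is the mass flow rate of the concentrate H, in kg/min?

1294 kg/min

KCl entering = 593.3×0.262 + 833.1×0.771 + 1501×0.270 = 1203 kg/min.
All KCl reports to H, so H = 1203/0.930 = 1293.6 kg/min.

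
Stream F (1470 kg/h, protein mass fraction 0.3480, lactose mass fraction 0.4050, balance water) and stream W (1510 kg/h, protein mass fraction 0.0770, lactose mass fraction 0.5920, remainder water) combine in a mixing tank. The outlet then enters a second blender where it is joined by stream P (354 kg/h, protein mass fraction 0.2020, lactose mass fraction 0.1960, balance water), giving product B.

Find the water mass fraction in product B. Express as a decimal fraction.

0.3227

Overall, product flow = 3334 kg/h.
water in = 1470×0.247 + 1510×0.331 + 354×0.602 = 1076 kg/h.
water fraction in B = 0.3227.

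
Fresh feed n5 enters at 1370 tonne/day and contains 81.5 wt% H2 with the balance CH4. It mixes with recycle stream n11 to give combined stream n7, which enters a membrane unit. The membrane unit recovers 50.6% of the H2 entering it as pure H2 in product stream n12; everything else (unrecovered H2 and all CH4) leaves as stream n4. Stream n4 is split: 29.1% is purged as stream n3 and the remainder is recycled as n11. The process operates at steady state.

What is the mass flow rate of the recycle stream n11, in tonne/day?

1219 tonne/day

CH4 enters only via n5 and leaves only via the purge: 1370×0.185 = 0.291×(CH4 in n4), and the membrane unit passes all CH4, so CH4 in n7 = CH4 in n4 = 870.96 tonne/day.
H2 in n7: m_A = 1370×0.815 + (1−0.291)·(1−0.506)·m_A, so m_A = 1116.5/0.6498 = 1718.4 tonne/day.
n4 = (1−0.506)×1718.4 + 870.96 = 1719.9 tonne/day.
Recycle n11 = (1−0.291)×1719.9 = 1219.4 tonne/day.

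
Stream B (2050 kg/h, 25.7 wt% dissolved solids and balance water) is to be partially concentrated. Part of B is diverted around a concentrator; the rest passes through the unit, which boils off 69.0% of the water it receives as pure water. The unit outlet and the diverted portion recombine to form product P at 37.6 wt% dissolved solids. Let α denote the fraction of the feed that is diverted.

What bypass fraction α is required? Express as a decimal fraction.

0.383

All 2050×0.257 = 526.85 kg/h of dissolved solids reaches P, so P = 526.85/0.376 = 1401.2 kg/h and vapour = 648.8 kg/h.
The evaporator receives (1−α)·2050 of feed at 0.743 water and removes 0.690 of that water:
0.690×0.743×(1−α)×2050 = 648.8
(1−α) = 648.8/1051 = 0.6173;  α = 0.3827.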